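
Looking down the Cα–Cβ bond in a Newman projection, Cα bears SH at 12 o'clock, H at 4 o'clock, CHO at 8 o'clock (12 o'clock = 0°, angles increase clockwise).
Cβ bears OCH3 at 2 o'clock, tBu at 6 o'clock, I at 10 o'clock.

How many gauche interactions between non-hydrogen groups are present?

4

Non-H gauche pairs: SH(0°)/OCH3(60°); SH(0°)/I(300°); CHO(240°)/tBu(180°); CHO(240°)/I(300°) — 4 interactions.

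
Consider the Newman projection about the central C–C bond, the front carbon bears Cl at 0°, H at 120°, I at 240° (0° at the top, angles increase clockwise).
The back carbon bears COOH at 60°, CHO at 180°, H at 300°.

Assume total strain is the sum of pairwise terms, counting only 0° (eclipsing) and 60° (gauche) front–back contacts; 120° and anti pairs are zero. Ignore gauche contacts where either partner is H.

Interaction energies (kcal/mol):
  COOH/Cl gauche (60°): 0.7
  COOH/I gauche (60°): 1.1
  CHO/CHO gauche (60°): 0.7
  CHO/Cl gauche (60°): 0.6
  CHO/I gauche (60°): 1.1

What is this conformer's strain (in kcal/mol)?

1.8 kcal/mol

This conformer (staggered): Cl–COOH gauche, I–CHO gauche; 0.7 + 1.1 = 1.8 kcal/mol.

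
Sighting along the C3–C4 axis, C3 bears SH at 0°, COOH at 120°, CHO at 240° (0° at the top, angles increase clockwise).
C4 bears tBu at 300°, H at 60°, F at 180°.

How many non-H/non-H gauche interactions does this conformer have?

Non-H gauche pairs: SH(0°)/tBu(300°); COOH(120°)/F(180°); CHO(240°)/tBu(300°); CHO(240°)/F(180°) — 4 interactions.

4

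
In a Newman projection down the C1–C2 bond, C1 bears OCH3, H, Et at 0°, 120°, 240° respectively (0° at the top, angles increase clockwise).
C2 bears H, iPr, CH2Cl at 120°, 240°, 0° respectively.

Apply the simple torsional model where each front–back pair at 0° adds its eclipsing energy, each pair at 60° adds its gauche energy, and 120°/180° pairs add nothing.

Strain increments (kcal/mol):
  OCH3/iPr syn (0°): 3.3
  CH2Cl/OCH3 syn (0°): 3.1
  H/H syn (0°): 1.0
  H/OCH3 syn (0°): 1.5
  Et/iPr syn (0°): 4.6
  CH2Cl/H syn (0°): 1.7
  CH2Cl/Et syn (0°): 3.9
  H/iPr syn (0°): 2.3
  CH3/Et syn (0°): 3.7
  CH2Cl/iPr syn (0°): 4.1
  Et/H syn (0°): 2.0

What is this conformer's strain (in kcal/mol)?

This conformer (eclipsed): OCH3(0°)/CH2Cl(0°) eclipsed 3.1; H(120°)/H(120°) eclipsed 1.0; Et(240°)/iPr(240°) eclipsed 4.6 → 8.7 kcal/mol.

8.7 kcal/mol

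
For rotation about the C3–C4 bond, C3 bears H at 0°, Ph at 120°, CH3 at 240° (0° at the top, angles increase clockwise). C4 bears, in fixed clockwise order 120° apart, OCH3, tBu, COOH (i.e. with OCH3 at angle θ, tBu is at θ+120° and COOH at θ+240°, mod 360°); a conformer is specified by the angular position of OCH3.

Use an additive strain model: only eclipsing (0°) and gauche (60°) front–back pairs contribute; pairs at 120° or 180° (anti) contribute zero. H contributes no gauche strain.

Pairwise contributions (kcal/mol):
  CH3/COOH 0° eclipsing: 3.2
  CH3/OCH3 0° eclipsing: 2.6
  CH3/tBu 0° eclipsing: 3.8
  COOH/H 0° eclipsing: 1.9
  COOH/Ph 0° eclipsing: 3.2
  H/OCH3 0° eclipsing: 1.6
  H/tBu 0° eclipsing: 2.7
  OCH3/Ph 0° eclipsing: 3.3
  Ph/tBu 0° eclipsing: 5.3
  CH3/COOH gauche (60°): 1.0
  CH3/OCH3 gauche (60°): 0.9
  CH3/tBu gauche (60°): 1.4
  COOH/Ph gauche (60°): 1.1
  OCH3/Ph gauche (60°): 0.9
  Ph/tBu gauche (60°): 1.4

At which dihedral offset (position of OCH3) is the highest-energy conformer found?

0°

OCH3 at 0° (eclipsed): H(0°)/OCH3(0°) eclipsed 1.6; Ph(120°)/tBu(120°) eclipsed 5.3; CH3(240°)/COOH(240°) eclipsed 3.2 → 10.1 kcal/mol.
OCH3 at 60° (staggered): Ph(120°)/OCH3(60°) gauche 0.9; Ph(120°)/tBu(180°) gauche 1.4; CH3(240°)/tBu(180°) gauche 1.4; CH3(240°)/COOH(300°) gauche 1.0 → 4.7 kcal/mol.
OCH3 at 120° (eclipsed): H(0°)/COOH(0°) eclipsed 1.9; Ph(120°)/OCH3(120°) eclipsed 3.3; CH3(240°)/tBu(240°) eclipsed 3.8 → 9.0 kcal/mol.
OCH3 at 180° (staggered): Ph(120°)/OCH3(180°) gauche 0.9; Ph(120°)/COOH(60°) gauche 1.1; CH3(240°)/OCH3(180°) gauche 0.9; CH3(240°)/tBu(300°) gauche 1.4 → 4.3 kcal/mol.
OCH3 at 240° (eclipsed): H(0°)/tBu(0°) eclipsed 2.7; Ph(120°)/COOH(120°) eclipsed 3.2; CH3(240°)/OCH3(240°) eclipsed 2.6 → 8.5 kcal/mol.
OCH3 at 300° (staggered): Ph(120°)/tBu(60°) gauche 1.4; Ph(120°)/COOH(180°) gauche 1.1; CH3(240°)/OCH3(300°) gauche 0.9; CH3(240°)/COOH(180°) gauche 1.0 → 4.4 kcal/mol.
The maximum (10.1 kcal/mol) occurs with OCH3 at 0°.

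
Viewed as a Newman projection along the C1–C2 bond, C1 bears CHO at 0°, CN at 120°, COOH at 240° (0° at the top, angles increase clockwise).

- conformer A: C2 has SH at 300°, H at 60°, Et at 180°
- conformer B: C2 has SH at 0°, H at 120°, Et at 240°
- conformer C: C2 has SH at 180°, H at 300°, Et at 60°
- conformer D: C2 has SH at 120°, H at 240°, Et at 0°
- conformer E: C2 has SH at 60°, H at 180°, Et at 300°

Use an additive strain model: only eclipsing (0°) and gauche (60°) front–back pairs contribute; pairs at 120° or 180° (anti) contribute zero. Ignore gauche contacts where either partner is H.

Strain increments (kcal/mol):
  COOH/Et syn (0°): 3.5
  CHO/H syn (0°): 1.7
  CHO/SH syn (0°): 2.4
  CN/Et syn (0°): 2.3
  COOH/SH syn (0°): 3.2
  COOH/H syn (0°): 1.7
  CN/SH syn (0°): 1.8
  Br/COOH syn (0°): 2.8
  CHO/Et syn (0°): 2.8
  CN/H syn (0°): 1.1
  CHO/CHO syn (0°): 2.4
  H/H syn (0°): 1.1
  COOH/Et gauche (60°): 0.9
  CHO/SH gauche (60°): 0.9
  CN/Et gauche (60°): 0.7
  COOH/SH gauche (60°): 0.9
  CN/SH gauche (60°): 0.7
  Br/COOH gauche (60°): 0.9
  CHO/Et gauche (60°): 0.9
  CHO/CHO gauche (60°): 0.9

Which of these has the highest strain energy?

B

A (staggered): CHO(0°)/SH(300°) gauche 0.9; CN(120°)/Et(180°) gauche 0.7; COOH(240°)/SH(300°) gauche 0.9; COOH(240°)/Et(180°) gauche 0.9 → 3.4 kcal/mol.
B (eclipsed): CHO(0°)/SH(0°) eclipsed 2.4; CN(120°)/H(120°) eclipsed 1.1; COOH(240°)/Et(240°) eclipsed 3.5 → 7.0 kcal/mol.
C (staggered): CHO(0°)/Et(60°) gauche 0.9; CN(120°)/SH(180°) gauche 0.7; CN(120°)/Et(60°) gauche 0.7; COOH(240°)/SH(180°) gauche 0.9 → 3.2 kcal/mol.
D (eclipsed): CHO(0°)/Et(0°) eclipsed 2.8; CN(120°)/SH(120°) eclipsed 1.8; COOH(240°)/H(240°) eclipsed 1.7 → 6.3 kcal/mol.
E (staggered): CHO(0°)/SH(60°) gauche 0.9; CHO(0°)/Et(300°) gauche 0.9; CN(120°)/SH(60°) gauche 0.7; COOH(240°)/Et(300°) gauche 0.9 → 3.4 kcal/mol.
B has the highest total (7.0 kcal/mol).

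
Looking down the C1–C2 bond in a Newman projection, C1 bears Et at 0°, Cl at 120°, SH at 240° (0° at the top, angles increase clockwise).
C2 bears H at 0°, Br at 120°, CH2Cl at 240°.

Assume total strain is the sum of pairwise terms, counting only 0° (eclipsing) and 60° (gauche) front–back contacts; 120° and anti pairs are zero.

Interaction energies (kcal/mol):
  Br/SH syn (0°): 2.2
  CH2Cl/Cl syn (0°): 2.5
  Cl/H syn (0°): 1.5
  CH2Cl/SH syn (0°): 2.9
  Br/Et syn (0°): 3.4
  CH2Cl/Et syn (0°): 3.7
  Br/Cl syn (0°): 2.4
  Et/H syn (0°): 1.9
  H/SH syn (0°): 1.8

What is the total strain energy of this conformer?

This conformer (eclipsed): Et–H eclipsed, Cl–Br eclipsed, SH–CH2Cl eclipsed; 1.9 + 2.4 + 2.9 = 7.2 kcal/mol.

7.2 kcal/mol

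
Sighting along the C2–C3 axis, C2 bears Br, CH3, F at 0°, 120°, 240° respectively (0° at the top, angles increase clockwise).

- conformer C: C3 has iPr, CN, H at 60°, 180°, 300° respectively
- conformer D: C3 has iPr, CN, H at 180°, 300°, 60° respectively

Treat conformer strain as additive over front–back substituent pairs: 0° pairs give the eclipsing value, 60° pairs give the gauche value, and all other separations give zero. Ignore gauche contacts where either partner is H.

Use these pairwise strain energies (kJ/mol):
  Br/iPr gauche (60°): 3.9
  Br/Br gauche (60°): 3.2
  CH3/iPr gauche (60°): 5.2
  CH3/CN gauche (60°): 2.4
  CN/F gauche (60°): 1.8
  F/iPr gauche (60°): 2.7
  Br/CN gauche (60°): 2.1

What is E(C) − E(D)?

+1.5 kJ/mol

C is staggered. Br at 0° is gauche with iPr at 60° (3.9); CH3 at 120° is gauche with iPr at 60° (5.2); CH3 at 120° is gauche with CN at 180° (2.4); F at 240° is gauche with CN at 180° (1.8). Total 13.3 kJ/mol.
D is staggered. Br at 0° is gauche with CN at 300° (2.1); CH3 at 120° is gauche with iPr at 180° (5.2); F at 240° is gauche with iPr at 180° (2.7); F at 240° is gauche with CN at 300° (1.8). Total 11.8 kJ/mol.
E(C) − E(D) = 13.3 − 11.8 = +1.5 kJ/mol.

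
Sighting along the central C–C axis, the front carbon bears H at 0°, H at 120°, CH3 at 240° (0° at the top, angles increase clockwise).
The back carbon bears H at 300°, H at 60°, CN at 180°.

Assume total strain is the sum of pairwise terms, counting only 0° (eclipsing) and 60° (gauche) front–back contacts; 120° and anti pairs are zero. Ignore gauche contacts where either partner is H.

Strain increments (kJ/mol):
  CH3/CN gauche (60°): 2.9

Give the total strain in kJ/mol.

2.9 kJ/mol

This conformer (staggered): CH3–CN gauche; 2.9 = 2.9 kJ/mol.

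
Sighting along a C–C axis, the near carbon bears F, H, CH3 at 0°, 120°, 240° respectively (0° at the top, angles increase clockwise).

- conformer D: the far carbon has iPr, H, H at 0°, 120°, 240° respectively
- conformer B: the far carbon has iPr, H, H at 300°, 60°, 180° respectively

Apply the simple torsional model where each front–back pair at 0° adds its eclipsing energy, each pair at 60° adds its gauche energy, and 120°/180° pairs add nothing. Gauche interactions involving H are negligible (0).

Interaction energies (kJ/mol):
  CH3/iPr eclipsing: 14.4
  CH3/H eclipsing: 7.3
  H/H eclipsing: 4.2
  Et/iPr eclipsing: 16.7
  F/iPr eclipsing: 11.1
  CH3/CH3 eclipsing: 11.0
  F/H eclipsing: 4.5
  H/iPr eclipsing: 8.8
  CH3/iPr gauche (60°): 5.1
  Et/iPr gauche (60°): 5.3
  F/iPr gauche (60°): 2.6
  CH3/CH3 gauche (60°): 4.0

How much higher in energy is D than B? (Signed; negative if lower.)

D (eclipsed): F(0°)/iPr(0°) eclipsed 11.1; H(120°)/H(120°) eclipsed 4.2; CH3(240°)/H(240°) eclipsed 7.3 → 22.6 kJ/mol.
B (staggered): F(0°)/iPr(300°) gauche 2.6; CH3(240°)/iPr(300°) gauche 5.1 → 7.7 kJ/mol.
E(D) − E(B) = 22.6 − 7.7 = +14.9 kJ/mol.

+14.9 kJ/mol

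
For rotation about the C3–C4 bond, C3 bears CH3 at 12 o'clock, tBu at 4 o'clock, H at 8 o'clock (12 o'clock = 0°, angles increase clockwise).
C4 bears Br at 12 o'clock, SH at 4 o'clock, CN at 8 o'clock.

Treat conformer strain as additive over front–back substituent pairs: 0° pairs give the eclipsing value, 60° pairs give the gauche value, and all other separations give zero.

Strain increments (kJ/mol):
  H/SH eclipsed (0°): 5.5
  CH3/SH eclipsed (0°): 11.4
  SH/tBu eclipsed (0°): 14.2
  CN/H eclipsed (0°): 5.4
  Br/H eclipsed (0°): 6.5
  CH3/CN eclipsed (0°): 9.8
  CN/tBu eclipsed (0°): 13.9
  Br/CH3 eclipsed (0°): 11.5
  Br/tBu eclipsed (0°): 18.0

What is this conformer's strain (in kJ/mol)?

This conformer (eclipsed): CH3–Br eclipsed, tBu–SH eclipsed, H–CN eclipsed; 11.5 + 14.2 + 5.4 = 31.1 kJ/mol.

31.1 kJ/mol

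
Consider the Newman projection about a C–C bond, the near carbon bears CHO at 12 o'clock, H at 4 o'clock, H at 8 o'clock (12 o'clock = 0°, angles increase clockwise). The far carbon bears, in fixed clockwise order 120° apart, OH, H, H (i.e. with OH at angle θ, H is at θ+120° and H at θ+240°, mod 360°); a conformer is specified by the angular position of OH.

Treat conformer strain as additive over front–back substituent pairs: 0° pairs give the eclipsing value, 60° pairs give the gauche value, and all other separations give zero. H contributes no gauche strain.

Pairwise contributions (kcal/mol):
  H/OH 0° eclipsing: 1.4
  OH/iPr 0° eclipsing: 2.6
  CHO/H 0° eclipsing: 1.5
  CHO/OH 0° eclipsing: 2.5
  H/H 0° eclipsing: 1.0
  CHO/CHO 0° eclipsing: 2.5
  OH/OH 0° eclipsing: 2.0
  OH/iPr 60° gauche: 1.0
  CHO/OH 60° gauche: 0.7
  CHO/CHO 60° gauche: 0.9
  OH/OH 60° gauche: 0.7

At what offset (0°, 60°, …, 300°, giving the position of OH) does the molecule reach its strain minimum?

OH at 0° (eclipsed): CHO(0°)/OH(0°) eclipsed 2.5; H(120°)/H(120°) eclipsed 1.0; H(240°)/H(240°) eclipsed 1.0 → 4.5 kcal/mol.
OH at 60° (staggered): CHO(0°)/OH(60°) gauche 0.7 → 0.7 kcal/mol.
OH at 120° (eclipsed): CHO(0°)/H(0°) eclipsed 1.5; H(120°)/OH(120°) eclipsed 1.4; H(240°)/H(240°) eclipsed 1.0 → 3.9 kcal/mol.
OH at 180° (staggered): no non-H gauche contacts → 0.0 kcal/mol.
OH at 240° (eclipsed): CHO(0°)/H(0°) eclipsed 1.5; H(120°)/H(120°) eclipsed 1.0; H(240°)/OH(240°) eclipsed 1.4 → 3.9 kcal/mol.
OH at 300° (staggered): CHO(0°)/OH(300°) gauche 0.7 → 0.7 kcal/mol.
The minimum (0.0 kcal/mol) occurs with OH at 180°.

180°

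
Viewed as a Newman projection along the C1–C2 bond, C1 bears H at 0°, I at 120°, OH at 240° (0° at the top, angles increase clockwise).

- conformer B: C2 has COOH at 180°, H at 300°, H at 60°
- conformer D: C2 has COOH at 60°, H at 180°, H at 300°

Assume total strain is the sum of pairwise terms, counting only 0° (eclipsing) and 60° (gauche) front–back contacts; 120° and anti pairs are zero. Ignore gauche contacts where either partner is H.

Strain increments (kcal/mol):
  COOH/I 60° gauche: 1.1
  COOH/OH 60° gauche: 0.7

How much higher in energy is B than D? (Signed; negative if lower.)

+0.7 kcal/mol

B (staggered): I(120°)/COOH(180°) gauche 1.1; OH(240°)/COOH(180°) gauche 0.7 → 1.8 kcal/mol.
D (staggered): I(120°)/COOH(60°) gauche 1.1 → 1.1 kcal/mol.
E(B) − E(D) = 1.8 − 1.1 = +0.7 kcal/mol.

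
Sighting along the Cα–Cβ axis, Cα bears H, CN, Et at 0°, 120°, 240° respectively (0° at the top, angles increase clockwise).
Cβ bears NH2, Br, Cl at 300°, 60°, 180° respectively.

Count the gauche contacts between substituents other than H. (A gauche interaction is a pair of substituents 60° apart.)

Non-H gauche pairs: CN(120°)/Br(60°); CN(120°)/Cl(180°); Et(240°)/NH2(300°); Et(240°)/Cl(180°) — 4 interactions.

4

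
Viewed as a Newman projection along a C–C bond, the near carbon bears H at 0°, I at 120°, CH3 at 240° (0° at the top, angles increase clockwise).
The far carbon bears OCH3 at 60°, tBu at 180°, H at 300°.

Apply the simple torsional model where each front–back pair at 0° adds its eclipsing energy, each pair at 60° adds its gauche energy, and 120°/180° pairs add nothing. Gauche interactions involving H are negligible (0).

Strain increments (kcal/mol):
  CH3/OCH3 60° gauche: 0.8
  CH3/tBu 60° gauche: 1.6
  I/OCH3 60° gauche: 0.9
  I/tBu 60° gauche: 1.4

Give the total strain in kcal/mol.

This conformer is staggered. I at 120° is gauche with OCH3 at 60° (0.9); I at 120° is gauche with tBu at 180° (1.4); CH3 at 240° is gauche with tBu at 180° (1.6). Total 3.9 kcal/mol.

3.9 kcal/mol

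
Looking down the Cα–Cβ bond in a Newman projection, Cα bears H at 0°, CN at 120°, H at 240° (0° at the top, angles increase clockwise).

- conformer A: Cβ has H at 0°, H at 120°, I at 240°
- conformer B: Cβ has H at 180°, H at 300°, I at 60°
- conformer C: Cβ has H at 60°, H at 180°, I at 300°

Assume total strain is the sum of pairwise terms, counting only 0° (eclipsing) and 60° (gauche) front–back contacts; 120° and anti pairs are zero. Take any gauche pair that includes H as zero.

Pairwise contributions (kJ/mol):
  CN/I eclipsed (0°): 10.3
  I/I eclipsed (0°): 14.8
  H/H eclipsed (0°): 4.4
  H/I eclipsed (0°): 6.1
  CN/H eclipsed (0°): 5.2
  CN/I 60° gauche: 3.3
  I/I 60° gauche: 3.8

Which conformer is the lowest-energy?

A (eclipsed): H–H eclipsed, CN–H eclipsed, H–I eclipsed; 4.4 + 5.2 + 6.1 = 15.7 kJ/mol.
B (staggered): CN–I gauche; 3.3 = 3.3 kJ/mol.
C (staggered): no non-H gauche contacts → 0.0 kJ/mol.
C has the lowest total (0.0 kJ/mol).

C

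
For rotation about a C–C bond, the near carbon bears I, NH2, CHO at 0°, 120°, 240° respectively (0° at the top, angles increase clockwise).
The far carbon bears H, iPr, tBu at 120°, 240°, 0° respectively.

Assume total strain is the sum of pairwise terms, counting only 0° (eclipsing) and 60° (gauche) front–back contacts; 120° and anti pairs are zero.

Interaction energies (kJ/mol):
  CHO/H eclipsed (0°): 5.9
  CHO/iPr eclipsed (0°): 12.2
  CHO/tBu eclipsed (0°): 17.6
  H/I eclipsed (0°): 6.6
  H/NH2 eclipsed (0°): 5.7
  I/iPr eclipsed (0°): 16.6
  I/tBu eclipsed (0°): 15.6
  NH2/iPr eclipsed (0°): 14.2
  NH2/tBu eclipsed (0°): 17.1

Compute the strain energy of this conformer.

This conformer (eclipsed): I(0°)/tBu(0°) eclipsed 15.6; NH2(120°)/H(120°) eclipsed 5.7; CHO(240°)/iPr(240°) eclipsed 12.2 → 33.5 kJ/mol.

33.5 kJ/mol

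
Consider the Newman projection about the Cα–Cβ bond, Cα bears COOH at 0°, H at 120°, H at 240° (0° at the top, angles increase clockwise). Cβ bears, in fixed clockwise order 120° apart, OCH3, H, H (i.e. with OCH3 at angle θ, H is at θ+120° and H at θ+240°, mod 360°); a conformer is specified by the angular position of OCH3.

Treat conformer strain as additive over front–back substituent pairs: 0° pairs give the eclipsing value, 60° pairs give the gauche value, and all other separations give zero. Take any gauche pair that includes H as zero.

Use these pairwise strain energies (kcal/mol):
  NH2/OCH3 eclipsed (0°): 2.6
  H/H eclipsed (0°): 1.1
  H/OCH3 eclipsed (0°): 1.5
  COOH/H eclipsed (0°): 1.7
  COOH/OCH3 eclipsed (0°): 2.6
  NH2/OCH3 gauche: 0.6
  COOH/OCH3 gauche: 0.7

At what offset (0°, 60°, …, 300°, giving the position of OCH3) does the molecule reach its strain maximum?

0°

OCH3 at 0° (eclipsed): COOH–OCH3 eclipsed, H–H eclipsed, H–H eclipsed; 2.6 + 1.1 + 1.1 = 4.8 kcal/mol.
OCH3 at 60° (staggered): COOH–OCH3 gauche; 0.7 = 0.7 kcal/mol.
OCH3 at 120° (eclipsed): COOH–H eclipsed, H–OCH3 eclipsed, H–H eclipsed; 1.7 + 1.5 + 1.1 = 4.3 kcal/mol.
OCH3 at 180° (staggered): no non-H gauche contacts → 0.0 kcal/mol.
OCH3 at 240° (eclipsed): COOH–H eclipsed, H–H eclipsed, H–OCH3 eclipsed; 1.7 + 1.1 + 1.5 = 4.3 kcal/mol.
OCH3 at 300° (staggered): COOH–OCH3 gauche; 0.7 = 0.7 kcal/mol.
The maximum (4.8 kcal/mol) occurs with OCH3 at 0°.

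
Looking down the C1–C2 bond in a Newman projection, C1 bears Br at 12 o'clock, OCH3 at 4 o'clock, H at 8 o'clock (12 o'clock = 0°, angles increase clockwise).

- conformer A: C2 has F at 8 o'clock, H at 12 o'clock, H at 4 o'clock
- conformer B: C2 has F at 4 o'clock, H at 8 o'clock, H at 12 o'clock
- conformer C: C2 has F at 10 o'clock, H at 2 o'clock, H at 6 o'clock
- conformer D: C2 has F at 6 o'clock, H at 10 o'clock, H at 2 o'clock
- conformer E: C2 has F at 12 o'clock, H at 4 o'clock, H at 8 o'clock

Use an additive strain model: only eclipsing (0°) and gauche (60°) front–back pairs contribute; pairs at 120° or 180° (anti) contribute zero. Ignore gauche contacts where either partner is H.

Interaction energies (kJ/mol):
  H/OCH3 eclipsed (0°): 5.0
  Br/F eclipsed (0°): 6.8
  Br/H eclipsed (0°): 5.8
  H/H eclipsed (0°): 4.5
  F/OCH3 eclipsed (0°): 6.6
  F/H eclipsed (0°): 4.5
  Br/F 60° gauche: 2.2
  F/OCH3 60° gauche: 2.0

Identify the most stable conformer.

A (eclipsed): Br(0°)/H(0°) eclipsed 5.8; OCH3(120°)/H(120°) eclipsed 5.0; H(240°)/F(240°) eclipsed 4.5 → 15.3 kJ/mol.
B (eclipsed): Br(0°)/H(0°) eclipsed 5.8; OCH3(120°)/F(120°) eclipsed 6.6; H(240°)/H(240°) eclipsed 4.5 → 16.9 kJ/mol.
C (staggered): Br(0°)/F(300°) gauche 2.2 → 2.2 kJ/mol.
D (staggered): OCH3(120°)/F(180°) gauche 2.0 → 2.0 kJ/mol.
E (eclipsed): Br(0°)/F(0°) eclipsed 6.8; OCH3(120°)/H(120°) eclipsed 5.0; H(240°)/H(240°) eclipsed 4.5 → 16.3 kJ/mol.
D has the lowest total (2.0 kJ/mol).

D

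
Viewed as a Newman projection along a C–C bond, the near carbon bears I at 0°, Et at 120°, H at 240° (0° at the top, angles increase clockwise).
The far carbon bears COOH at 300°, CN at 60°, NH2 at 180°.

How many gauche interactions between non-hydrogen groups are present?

Non-H gauche pairs: I(0°)/COOH(300°); I(0°)/CN(60°); Et(120°)/CN(60°); Et(120°)/NH2(180°) — 4 interactions.

4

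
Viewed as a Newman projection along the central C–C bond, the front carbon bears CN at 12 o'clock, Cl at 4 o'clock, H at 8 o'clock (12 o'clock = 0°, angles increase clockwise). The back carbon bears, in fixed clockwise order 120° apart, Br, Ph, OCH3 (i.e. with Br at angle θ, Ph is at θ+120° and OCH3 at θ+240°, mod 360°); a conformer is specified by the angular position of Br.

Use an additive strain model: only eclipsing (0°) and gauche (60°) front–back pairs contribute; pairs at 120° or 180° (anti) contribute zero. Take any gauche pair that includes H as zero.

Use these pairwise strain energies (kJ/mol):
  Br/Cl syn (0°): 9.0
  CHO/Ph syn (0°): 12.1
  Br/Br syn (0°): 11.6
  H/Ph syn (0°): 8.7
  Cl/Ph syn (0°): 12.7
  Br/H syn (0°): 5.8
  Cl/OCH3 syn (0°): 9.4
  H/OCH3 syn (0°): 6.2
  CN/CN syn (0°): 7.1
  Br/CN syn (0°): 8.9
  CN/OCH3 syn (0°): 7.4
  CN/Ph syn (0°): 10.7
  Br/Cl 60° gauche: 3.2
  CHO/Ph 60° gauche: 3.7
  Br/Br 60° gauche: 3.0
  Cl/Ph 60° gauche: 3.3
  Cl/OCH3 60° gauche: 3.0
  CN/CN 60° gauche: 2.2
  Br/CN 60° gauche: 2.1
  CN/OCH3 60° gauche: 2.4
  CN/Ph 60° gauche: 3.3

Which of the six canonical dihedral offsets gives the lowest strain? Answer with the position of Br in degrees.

Br at 0° is eclipsed. CN at 0° is eclipsed with Br at 0° (8.9); Cl at 120° is eclipsed with Ph at 120° (12.7); H at 240° is eclipsed with OCH3 at 240° (6.2). Total 27.8 kJ/mol.
Br at 60° is staggered. CN at 0° is gauche with Br at 60° (2.1); CN at 0° is gauche with OCH3 at 300° (2.4); Cl at 120° is gauche with Br at 60° (3.2); Cl at 120° is gauche with Ph at 180° (3.3). Total 11.0 kJ/mol.
Br at 120° is eclipsed. CN at 0° is eclipsed with OCH3 at 0° (7.4); Cl at 120° is eclipsed with Br at 120° (9.0); H at 240° is eclipsed with Ph at 240° (8.7). Total 25.1 kJ/mol.
Br at 180° is staggered. CN at 0° is gauche with Ph at 300° (3.3); CN at 0° is gauche with OCH3 at 60° (2.4); Cl at 120° is gauche with Br at 180° (3.2); Cl at 120° is gauche with OCH3 at 60° (3.0). Total 11.9 kJ/mol.
Br at 240° is eclipsed. CN at 0° is eclipsed with Ph at 0° (10.7); Cl at 120° is eclipsed with OCH3 at 120° (9.4); H at 240° is eclipsed with Br at 240° (5.8). Total 25.9 kJ/mol.
Br at 300° is staggered. CN at 0° is gauche with Br at 300° (2.1); CN at 0° is gauche with Ph at 60° (3.3); Cl at 120° is gauche with Ph at 60° (3.3); Cl at 120° is gauche with OCH3 at 180° (3.0). Total 11.7 kJ/mol.
The minimum (11.0 kJ/mol) occurs with Br at 60°.

60°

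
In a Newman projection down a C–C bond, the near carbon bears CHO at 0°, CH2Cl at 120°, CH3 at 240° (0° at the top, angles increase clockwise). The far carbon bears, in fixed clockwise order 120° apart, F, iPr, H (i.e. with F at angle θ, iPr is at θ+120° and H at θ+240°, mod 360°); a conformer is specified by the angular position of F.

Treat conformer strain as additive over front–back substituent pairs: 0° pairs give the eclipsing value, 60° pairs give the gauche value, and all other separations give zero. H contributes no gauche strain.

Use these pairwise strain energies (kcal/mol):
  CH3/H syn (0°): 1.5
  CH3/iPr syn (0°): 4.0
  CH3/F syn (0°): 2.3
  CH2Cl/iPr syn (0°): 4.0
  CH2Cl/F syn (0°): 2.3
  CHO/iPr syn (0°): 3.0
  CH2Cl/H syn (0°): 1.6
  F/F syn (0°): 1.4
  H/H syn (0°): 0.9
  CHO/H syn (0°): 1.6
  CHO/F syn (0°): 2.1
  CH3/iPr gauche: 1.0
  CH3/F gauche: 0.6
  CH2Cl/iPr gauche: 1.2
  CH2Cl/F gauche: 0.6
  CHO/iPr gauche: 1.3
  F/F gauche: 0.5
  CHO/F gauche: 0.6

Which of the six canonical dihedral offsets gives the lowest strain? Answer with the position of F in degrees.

60°

F at 0° (eclipsed): CHO–F eclipsed, CH2Cl–iPr eclipsed, CH3–H eclipsed; 2.1 + 4.0 + 1.5 = 7.6 kcal/mol.
F at 60° (staggered): CHO–F gauche, CH2Cl–F gauche, CH2Cl–iPr gauche, CH3–iPr gauche; 0.6 + 0.6 + 1.2 + 1.0 = 3.4 kcal/mol.
F at 120° (eclipsed): CHO–H eclipsed, CH2Cl–F eclipsed, CH3–iPr eclipsed; 1.6 + 2.3 + 4.0 = 7.9 kcal/mol.
F at 180° (staggered): CHO–iPr gauche, CH2Cl–F gauche, CH3–F gauche, CH3–iPr gauche; 1.3 + 0.6 + 0.6 + 1.0 = 3.5 kcal/mol.
F at 240° (eclipsed): CHO–iPr eclipsed, CH2Cl–H eclipsed, CH3–F eclipsed; 3.0 + 1.6 + 2.3 = 6.9 kcal/mol.
F at 300° (staggered): CHO–F gauche, CHO–iPr gauche, CH2Cl–iPr gauche, CH3–F gauche; 0.6 + 1.3 + 1.2 + 0.6 = 3.7 kcal/mol.
The minimum (3.4 kcal/mol) occurs with F at 60°.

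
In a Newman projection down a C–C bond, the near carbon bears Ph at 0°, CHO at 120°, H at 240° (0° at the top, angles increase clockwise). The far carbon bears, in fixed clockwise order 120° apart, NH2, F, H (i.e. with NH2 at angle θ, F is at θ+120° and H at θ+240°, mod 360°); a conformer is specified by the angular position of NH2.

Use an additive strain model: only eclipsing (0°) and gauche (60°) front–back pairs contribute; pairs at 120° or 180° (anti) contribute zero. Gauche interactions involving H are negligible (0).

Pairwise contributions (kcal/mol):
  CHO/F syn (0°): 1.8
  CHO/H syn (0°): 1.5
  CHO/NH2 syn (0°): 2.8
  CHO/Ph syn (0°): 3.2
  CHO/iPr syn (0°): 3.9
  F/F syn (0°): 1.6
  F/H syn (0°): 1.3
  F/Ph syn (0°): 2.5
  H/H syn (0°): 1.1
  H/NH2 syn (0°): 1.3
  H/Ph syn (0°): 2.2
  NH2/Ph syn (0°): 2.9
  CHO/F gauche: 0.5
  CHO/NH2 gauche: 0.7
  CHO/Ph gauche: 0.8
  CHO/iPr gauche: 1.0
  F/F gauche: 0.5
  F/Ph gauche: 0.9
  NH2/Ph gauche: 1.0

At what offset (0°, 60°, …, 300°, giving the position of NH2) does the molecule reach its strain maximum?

NH2 at 0° is eclipsed. Ph at 0° is eclipsed with NH2 at 0° (2.9); CHO at 120° is eclipsed with F at 120° (1.8); H at 240° is eclipsed with H at 240° (1.1). Total 5.8 kcal/mol.
NH2 at 60° is staggered. Ph at 0° is gauche with NH2 at 60° (1.0); CHO at 120° is gauche with NH2 at 60° (0.7); CHO at 120° is gauche with F at 180° (0.5). Total 2.2 kcal/mol.
NH2 at 120° is eclipsed. Ph at 0° is eclipsed with H at 0° (2.2); CHO at 120° is eclipsed with NH2 at 120° (2.8); H at 240° is eclipsed with F at 240° (1.3). Total 6.3 kcal/mol.
NH2 at 180° is staggered. Ph at 0° is gauche with F at 300° (0.9); CHO at 120° is gauche with NH2 at 180° (0.7). Total 1.6 kcal/mol.
NH2 at 240° is eclipsed. Ph at 0° is eclipsed with F at 0° (2.5); CHO at 120° is eclipsed with H at 120° (1.5); H at 240° is eclipsed with NH2 at 240° (1.3). Total 5.3 kcal/mol.
NH2 at 300° is staggered. Ph at 0° is gauche with NH2 at 300° (1.0); Ph at 0° is gauche with F at 60° (0.9); CHO at 120° is gauche with F at 60° (0.5). Total 2.4 kcal/mol.
The maximum (6.3 kcal/mol) occurs with NH2 at 120°.

120°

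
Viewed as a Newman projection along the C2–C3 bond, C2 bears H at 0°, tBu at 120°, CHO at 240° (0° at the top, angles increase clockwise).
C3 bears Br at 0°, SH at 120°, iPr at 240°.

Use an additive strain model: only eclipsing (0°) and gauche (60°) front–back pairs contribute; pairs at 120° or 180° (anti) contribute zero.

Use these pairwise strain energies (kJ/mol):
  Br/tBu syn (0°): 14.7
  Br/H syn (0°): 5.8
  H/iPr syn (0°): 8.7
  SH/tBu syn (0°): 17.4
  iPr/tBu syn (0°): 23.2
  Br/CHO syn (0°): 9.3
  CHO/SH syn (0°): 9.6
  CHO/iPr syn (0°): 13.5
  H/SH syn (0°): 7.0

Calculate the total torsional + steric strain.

This conformer (eclipsed): H–Br eclipsed, tBu–SH eclipsed, CHO–iPr eclipsed; 5.8 + 17.4 + 13.5 = 36.7 kJ/mol.

36.7 kJ/mol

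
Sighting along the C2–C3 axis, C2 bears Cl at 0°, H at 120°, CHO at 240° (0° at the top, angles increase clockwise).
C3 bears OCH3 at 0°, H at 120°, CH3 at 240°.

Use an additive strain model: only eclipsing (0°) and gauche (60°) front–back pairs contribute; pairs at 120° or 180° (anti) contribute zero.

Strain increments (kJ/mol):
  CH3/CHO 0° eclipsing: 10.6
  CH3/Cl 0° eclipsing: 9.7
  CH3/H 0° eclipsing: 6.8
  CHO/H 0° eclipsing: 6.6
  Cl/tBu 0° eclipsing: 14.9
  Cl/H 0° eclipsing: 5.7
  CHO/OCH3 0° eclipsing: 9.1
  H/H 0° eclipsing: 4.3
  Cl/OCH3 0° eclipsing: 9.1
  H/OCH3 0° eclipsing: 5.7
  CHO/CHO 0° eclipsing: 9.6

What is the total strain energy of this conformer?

This conformer (eclipsed): Cl–OCH3 eclipsed, H–H eclipsed, CHO–CH3 eclipsed; 9.1 + 4.3 + 10.6 = 24.0 kJ/mol.

24.0 kJ/mol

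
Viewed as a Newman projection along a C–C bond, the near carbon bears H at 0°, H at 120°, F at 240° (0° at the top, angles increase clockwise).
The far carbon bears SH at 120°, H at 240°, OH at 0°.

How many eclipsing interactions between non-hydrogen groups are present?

Every eclipsing pair involves H, so the count is 0.

0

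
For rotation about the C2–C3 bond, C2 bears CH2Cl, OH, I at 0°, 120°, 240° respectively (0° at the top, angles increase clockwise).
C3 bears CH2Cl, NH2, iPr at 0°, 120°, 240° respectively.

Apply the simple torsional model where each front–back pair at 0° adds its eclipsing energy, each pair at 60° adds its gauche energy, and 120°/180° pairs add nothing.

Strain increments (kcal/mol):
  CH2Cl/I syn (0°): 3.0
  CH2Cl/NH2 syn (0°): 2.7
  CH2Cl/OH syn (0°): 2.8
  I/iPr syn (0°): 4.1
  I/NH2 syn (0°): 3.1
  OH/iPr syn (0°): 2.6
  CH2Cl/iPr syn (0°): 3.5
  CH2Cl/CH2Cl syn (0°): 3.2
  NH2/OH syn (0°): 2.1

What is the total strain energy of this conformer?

This conformer is eclipsed. CH2Cl at 0° is eclipsed with CH2Cl at 0° (3.2); OH at 120° is eclipsed with NH2 at 120° (2.1); I at 240° is eclipsed with iPr at 240° (4.1). Total 9.4 kcal/mol.

9.4 kcal/mol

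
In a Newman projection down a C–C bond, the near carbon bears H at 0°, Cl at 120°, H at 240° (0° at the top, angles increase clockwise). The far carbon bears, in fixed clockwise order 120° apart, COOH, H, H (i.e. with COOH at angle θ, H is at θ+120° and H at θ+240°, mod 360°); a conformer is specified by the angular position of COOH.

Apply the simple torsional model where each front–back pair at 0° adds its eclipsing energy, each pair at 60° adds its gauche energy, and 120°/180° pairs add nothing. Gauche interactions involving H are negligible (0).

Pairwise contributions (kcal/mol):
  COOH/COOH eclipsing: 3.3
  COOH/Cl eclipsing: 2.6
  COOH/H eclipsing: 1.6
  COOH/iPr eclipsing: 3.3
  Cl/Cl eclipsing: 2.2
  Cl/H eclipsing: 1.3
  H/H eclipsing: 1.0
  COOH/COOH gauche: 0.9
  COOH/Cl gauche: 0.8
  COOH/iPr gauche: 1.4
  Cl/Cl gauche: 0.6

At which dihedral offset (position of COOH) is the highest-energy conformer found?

120°

COOH at 0° (eclipsed): H–COOH eclipsed, Cl–H eclipsed, H–H eclipsed; 1.6 + 1.3 + 1.0 = 3.9 kcal/mol.
COOH at 60° (staggered): Cl–COOH gauche; 0.8 = 0.8 kcal/mol.
COOH at 120° (eclipsed): H–H eclipsed, Cl–COOH eclipsed, H–H eclipsed; 1.0 + 2.6 + 1.0 = 4.6 kcal/mol.
COOH at 180° (staggered): Cl–COOH gauche; 0.8 = 0.8 kcal/mol.
COOH at 240° (eclipsed): H–H eclipsed, Cl–H eclipsed, H–COOH eclipsed; 1.0 + 1.3 + 1.6 = 3.9 kcal/mol.
COOH at 300° (staggered): no non-H gauche contacts → 0.0 kcal/mol.
The maximum (4.6 kcal/mol) occurs with COOH at 120°.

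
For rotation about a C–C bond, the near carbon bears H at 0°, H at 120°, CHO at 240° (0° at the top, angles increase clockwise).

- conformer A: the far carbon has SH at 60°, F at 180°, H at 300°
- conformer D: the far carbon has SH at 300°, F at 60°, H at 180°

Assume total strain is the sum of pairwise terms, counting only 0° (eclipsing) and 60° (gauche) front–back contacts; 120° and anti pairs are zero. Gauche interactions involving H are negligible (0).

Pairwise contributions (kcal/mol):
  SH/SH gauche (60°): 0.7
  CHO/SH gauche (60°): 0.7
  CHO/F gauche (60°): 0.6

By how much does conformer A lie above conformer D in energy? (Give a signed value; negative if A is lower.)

A (staggered): CHO(240°)/F(180°) gauche 0.6 → 0.6 kcal/mol.
D (staggered): CHO(240°)/SH(300°) gauche 0.7 → 0.7 kcal/mol.
E(A) − E(D) = 0.6 − 0.7 = -0.1 kcal/mol.

-0.1 kcal/mol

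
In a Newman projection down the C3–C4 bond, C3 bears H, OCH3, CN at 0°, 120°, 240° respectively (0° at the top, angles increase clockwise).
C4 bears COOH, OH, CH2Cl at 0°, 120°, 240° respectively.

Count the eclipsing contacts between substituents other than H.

Non-H eclipsing pairs: OCH3(120°)/OH(120°); CN(240°)/CH2Cl(240°) — 2 interactions.

2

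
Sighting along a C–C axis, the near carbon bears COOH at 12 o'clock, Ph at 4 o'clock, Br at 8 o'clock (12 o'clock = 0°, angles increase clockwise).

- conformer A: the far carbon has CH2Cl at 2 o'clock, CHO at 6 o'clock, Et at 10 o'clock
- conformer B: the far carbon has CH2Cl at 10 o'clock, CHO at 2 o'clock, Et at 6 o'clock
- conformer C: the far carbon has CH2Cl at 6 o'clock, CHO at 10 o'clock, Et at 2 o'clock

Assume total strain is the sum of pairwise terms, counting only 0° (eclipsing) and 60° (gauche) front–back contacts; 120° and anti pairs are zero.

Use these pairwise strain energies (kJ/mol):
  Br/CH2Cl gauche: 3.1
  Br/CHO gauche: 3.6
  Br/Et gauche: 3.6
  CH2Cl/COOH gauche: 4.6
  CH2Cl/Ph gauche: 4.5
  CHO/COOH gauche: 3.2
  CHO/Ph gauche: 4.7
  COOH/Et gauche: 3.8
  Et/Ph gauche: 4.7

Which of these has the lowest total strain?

A (staggered): COOH–CH2Cl gauche, COOH–Et gauche, Ph–CH2Cl gauche, Ph–CHO gauche, Br–CHO gauche, Br–Et gauche; 4.6 + 3.8 + 4.5 + 4.7 + 3.6 + 3.6 = 24.8 kJ/mol.
B (staggered): COOH–CH2Cl gauche, COOH–CHO gauche, Ph–CHO gauche, Ph–Et gauche, Br–CH2Cl gauche, Br–Et gauche; 4.6 + 3.2 + 4.7 + 4.7 + 3.1 + 3.6 = 23.9 kJ/mol.
C (staggered): COOH–CHO gauche, COOH–Et gauche, Ph–CH2Cl gauche, Ph–Et gauche, Br–CH2Cl gauche, Br–CHO gauche; 3.2 + 3.8 + 4.5 + 4.7 + 3.1 + 3.6 = 22.9 kJ/mol.
C has the lowest total (22.9 kJ/mol).

C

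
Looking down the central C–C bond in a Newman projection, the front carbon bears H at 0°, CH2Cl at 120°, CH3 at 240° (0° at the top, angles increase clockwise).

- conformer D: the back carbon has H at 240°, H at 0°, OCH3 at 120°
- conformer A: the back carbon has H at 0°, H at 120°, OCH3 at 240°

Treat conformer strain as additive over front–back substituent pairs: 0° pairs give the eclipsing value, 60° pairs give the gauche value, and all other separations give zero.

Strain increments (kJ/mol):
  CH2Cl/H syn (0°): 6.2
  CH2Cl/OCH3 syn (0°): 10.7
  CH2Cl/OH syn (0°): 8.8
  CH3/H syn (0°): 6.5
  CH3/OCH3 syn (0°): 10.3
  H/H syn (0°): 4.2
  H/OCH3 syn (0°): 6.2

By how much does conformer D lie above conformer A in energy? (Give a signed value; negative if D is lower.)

+0.7 kJ/mol

D (eclipsed): H–H eclipsed, CH2Cl–OCH3 eclipsed, CH3–H eclipsed; 4.2 + 10.7 + 6.5 = 21.4 kJ/mol.
A (eclipsed): H–H eclipsed, CH2Cl–H eclipsed, CH3–OCH3 eclipsed; 4.2 + 6.2 + 10.3 = 20.7 kJ/mol.
E(D) − E(A) = 21.4 − 20.7 = +0.7 kJ/mol.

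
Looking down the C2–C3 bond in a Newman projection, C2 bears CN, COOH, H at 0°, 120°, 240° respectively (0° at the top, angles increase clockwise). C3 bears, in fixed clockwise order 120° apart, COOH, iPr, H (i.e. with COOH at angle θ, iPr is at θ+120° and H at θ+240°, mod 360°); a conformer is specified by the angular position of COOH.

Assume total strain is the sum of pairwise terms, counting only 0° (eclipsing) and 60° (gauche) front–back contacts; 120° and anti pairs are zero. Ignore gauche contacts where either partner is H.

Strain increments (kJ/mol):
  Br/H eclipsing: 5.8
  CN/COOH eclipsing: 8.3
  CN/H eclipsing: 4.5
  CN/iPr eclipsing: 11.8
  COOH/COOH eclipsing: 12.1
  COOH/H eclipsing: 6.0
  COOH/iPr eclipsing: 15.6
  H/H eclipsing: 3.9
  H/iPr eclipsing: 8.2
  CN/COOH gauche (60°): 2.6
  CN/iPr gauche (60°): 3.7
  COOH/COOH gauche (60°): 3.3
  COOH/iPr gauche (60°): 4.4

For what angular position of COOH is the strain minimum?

COOH at 0° (eclipsed): CN–COOH eclipsed, COOH–iPr eclipsed, H–H eclipsed; 8.3 + 15.6 + 3.9 = 27.8 kJ/mol.
COOH at 60° (staggered): CN–COOH gauche, COOH–COOH gauche, COOH–iPr gauche; 2.6 + 3.3 + 4.4 = 10.3 kJ/mol.
COOH at 120° (eclipsed): CN–H eclipsed, COOH–COOH eclipsed, H–iPr eclipsed; 4.5 + 12.1 + 8.2 = 24.8 kJ/mol.
COOH at 180° (staggered): CN–iPr gauche, COOH–COOH gauche; 3.7 + 3.3 = 7.0 kJ/mol.
COOH at 240° (eclipsed): CN–iPr eclipsed, COOH–H eclipsed, H–COOH eclipsed; 11.8 + 6.0 + 6.0 = 23.8 kJ/mol.
COOH at 300° (staggered): CN–COOH gauche, CN–iPr gauche, COOH–iPr gauche; 2.6 + 3.7 + 4.4 = 10.7 kJ/mol.
The minimum (7.0 kJ/mol) occurs with COOH at 180°.

180°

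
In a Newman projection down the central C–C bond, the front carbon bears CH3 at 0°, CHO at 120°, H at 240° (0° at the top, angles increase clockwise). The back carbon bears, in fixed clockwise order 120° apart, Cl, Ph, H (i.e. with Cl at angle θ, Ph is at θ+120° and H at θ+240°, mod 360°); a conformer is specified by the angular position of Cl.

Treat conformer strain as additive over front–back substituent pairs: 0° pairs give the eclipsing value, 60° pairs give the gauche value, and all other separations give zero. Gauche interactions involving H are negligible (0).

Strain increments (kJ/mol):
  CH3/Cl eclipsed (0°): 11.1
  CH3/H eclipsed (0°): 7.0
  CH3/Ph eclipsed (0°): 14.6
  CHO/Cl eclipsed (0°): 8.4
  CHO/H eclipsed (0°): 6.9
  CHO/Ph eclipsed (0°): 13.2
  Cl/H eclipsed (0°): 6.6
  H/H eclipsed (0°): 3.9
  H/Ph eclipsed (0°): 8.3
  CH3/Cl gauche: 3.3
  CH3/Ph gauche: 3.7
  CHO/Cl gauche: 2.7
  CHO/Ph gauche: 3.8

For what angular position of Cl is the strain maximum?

Cl at 0° (eclipsed): CH3(0°)/Cl(0°) eclipsed 11.1; CHO(120°)/Ph(120°) eclipsed 13.2; H(240°)/H(240°) eclipsed 3.9 → 28.2 kJ/mol.
Cl at 60° (staggered): CH3(0°)/Cl(60°) gauche 3.3; CHO(120°)/Cl(60°) gauche 2.7; CHO(120°)/Ph(180°) gauche 3.8 → 9.8 kJ/mol.
Cl at 120° (eclipsed): CH3(0°)/H(0°) eclipsed 7.0; CHO(120°)/Cl(120°) eclipsed 8.4; H(240°)/Ph(240°) eclipsed 8.3 → 23.7 kJ/mol.
Cl at 180° (staggered): CH3(0°)/Ph(300°) gauche 3.7; CHO(120°)/Cl(180°) gauche 2.7 → 6.4 kJ/mol.
Cl at 240° (eclipsed): CH3(0°)/Ph(0°) eclipsed 14.6; CHO(120°)/H(120°) eclipsed 6.9; H(240°)/Cl(240°) eclipsed 6.6 → 28.1 kJ/mol.
Cl at 300° (staggered): CH3(0°)/Cl(300°) gauche 3.3; CH3(0°)/Ph(60°) gauche 3.7; CHO(120°)/Ph(60°) gauche 3.8 → 10.8 kJ/mol.
The maximum (28.2 kJ/mol) occurs with Cl at 0°.

0°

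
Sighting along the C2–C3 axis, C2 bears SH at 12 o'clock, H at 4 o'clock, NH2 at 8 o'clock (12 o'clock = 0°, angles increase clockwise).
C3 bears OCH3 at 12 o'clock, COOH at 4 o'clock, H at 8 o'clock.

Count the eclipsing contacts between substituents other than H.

1

Non-H eclipsing pairs: SH(0°)/OCH3(0°) — 1 interaction.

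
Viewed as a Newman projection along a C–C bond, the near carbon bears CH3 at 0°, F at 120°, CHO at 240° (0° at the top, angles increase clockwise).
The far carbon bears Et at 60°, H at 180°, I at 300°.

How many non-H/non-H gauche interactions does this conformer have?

Non-H gauche pairs: CH3(0°)/Et(60°); CH3(0°)/I(300°); F(120°)/Et(60°); CHO(240°)/I(300°) — 4 interactions.

4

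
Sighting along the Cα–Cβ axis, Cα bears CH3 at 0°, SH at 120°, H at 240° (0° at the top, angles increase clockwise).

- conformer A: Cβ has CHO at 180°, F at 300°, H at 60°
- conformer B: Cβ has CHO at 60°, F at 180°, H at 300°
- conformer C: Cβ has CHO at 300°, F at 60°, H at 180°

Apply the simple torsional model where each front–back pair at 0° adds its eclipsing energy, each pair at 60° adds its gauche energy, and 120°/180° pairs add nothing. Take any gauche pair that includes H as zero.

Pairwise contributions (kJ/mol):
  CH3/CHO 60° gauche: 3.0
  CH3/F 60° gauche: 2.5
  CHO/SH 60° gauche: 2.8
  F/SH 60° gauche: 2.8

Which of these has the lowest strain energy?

A is staggered. CH3 at 0° is gauche with F at 300° (2.5); SH at 120° is gauche with CHO at 180° (2.8). Total 5.3 kJ/mol.
B is staggered. CH3 at 0° is gauche with CHO at 60° (3.0); SH at 120° is gauche with CHO at 60° (2.8); SH at 120° is gauche with F at 180° (2.8). Total 8.6 kJ/mol.
C is staggered. CH3 at 0° is gauche with CHO at 300° (3.0); CH3 at 0° is gauche with F at 60° (2.5); SH at 120° is gauche with F at 60° (2.8). Total 8.3 kJ/mol.
A has the lowest total (5.3 kJ/mol).

A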